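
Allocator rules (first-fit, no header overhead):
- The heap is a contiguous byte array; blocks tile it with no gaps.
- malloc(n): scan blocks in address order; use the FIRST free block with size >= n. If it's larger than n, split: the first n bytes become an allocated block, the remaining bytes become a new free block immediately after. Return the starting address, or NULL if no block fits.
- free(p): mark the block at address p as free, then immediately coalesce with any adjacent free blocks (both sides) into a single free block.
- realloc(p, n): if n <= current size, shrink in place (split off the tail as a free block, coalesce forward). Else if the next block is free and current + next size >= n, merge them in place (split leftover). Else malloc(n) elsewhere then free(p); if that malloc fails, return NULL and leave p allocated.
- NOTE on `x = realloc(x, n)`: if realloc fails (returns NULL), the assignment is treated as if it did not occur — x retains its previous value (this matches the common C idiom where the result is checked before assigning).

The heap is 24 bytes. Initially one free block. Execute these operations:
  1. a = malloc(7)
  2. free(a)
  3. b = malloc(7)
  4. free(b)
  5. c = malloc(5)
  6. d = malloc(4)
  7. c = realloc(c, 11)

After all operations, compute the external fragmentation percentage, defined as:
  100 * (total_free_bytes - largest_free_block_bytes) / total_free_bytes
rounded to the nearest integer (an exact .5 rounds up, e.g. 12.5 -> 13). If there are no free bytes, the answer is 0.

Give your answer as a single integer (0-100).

Op 1: a = malloc(7) -> a = 0; heap: [0-6 ALLOC][7-23 FREE]
Op 2: free(a) -> (freed a); heap: [0-23 FREE]
Op 3: b = malloc(7) -> b = 0; heap: [0-6 ALLOC][7-23 FREE]
Op 4: free(b) -> (freed b); heap: [0-23 FREE]
Op 5: c = malloc(5) -> c = 0; heap: [0-4 ALLOC][5-23 FREE]
Op 6: d = malloc(4) -> d = 5; heap: [0-4 ALLOC][5-8 ALLOC][9-23 FREE]
Op 7: c = realloc(c, 11) -> c = 9; heap: [0-4 FREE][5-8 ALLOC][9-19 ALLOC][20-23 FREE]
Free blocks: [5 4] total_free=9 largest=5 -> 100*(9-5)/9 = 400/9 ≈ 44.444 -> rounds to 44

Answer: 44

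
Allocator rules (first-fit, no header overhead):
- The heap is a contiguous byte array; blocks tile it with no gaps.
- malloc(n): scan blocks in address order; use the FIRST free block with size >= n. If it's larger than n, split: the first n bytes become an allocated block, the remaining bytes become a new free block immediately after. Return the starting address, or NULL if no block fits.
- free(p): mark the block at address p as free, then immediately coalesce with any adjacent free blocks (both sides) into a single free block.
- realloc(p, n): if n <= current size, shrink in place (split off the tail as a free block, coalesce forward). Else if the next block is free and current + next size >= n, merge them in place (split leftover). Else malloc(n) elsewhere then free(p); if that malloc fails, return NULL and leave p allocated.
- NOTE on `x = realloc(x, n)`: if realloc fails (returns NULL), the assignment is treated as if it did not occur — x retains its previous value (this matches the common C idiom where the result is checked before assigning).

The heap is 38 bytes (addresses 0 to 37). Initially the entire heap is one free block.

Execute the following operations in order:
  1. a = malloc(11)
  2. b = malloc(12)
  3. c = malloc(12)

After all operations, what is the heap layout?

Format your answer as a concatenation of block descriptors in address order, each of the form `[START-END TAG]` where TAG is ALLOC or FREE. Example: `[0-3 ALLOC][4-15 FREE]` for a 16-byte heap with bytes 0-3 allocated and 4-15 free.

Op 1: a = malloc(11) -> a = 0; heap: [0-10 ALLOC][11-37 FREE]
Op 2: b = malloc(12) -> b = 11; heap: [0-10 ALLOC][11-22 ALLOC][23-37 FREE]
Op 3: c = malloc(12) -> c = 23; heap: [0-10 ALLOC][11-22 ALLOC][23-34 ALLOC][35-37 FREE]

Answer: [0-10 ALLOC][11-22 ALLOC][23-34 ALLOC][35-37 FREE]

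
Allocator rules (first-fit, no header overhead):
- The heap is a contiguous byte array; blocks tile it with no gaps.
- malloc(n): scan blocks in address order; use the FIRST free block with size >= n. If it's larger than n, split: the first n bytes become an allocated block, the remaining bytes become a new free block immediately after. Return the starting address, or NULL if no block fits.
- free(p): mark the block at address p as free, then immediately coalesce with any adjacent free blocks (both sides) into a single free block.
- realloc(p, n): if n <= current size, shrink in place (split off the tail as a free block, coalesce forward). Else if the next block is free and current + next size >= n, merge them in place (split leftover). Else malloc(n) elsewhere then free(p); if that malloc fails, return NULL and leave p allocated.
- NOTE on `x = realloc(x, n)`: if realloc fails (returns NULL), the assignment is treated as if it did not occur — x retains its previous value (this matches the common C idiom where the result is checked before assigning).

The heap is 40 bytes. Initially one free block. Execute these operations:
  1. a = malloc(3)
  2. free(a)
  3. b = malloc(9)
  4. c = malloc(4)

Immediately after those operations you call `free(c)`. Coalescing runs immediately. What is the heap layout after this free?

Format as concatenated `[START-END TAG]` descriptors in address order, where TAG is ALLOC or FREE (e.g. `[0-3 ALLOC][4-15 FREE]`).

Answer: [0-8 ALLOC][9-39 FREE]

Derivation:
Op 1: a = malloc(3) -> a = 0; heap: [0-2 ALLOC][3-39 FREE]
Op 2: free(a) -> (freed a); heap: [0-39 FREE]
Op 3: b = malloc(9) -> b = 0; heap: [0-8 ALLOC][9-39 FREE]
Op 4: c = malloc(4) -> c = 9; heap: [0-8 ALLOC][9-12 ALLOC][13-39 FREE]
free(c): c = 9 -> block [9-12 ALLOC]; mark free, coalesce with adjacent free neighbors -> [0-8 ALLOC][9-39 FREE]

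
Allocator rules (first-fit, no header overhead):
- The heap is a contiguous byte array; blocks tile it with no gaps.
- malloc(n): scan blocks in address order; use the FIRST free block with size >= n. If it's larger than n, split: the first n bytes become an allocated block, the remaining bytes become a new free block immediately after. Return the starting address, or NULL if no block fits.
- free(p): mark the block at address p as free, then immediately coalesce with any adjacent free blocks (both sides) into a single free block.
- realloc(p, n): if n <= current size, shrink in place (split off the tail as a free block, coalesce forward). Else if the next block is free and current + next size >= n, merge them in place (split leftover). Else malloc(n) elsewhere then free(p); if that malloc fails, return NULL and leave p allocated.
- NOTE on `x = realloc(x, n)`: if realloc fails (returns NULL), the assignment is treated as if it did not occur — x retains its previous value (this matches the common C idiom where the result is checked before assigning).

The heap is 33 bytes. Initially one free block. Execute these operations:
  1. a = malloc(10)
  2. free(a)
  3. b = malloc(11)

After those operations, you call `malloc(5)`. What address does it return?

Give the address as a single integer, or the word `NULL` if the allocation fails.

Answer: 11

Derivation:
Op 1: a = malloc(10) -> a = 0; heap: [0-9 ALLOC][10-32 FREE]
Op 2: free(a) -> (freed a); heap: [0-32 FREE]
Op 3: b = malloc(11) -> b = 0; heap: [0-10 ALLOC][11-32 FREE]
malloc(5): first-fit scan over [0-10 ALLOC][11-32 FREE] -> 11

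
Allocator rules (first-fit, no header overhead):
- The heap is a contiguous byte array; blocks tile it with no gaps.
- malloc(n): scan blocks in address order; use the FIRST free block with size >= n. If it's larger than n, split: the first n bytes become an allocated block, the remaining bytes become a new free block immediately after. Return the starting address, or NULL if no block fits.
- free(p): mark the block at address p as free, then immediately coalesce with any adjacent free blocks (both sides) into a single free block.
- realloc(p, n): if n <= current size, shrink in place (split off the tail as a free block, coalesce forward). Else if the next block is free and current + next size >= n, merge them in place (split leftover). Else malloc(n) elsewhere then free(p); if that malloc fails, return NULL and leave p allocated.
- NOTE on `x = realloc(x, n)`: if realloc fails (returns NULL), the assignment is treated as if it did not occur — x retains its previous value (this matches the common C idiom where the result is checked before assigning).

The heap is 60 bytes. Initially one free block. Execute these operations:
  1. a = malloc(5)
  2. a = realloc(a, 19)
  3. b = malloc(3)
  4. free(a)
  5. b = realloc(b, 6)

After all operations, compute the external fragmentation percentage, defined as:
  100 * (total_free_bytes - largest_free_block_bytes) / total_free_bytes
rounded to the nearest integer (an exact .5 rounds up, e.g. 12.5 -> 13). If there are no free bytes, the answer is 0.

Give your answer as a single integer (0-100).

Answer: 35

Derivation:
Op 1: a = malloc(5) -> a = 0; heap: [0-4 ALLOC][5-59 FREE]
Op 2: a = realloc(a, 19) -> a = 0; heap: [0-18 ALLOC][19-59 FREE]
Op 3: b = malloc(3) -> b = 19; heap: [0-18 ALLOC][19-21 ALLOC][22-59 FREE]
Op 4: free(a) -> (freed a); heap: [0-18 FREE][19-21 ALLOC][22-59 FREE]
Op 5: b = realloc(b, 6) -> b = 19; heap: [0-18 FREE][19-24 ALLOC][25-59 FREE]
Free blocks: [19 35] total_free=54 largest=35 -> 100*(54-35)/54 = 1900/54 ≈ 35.185 -> rounds to 35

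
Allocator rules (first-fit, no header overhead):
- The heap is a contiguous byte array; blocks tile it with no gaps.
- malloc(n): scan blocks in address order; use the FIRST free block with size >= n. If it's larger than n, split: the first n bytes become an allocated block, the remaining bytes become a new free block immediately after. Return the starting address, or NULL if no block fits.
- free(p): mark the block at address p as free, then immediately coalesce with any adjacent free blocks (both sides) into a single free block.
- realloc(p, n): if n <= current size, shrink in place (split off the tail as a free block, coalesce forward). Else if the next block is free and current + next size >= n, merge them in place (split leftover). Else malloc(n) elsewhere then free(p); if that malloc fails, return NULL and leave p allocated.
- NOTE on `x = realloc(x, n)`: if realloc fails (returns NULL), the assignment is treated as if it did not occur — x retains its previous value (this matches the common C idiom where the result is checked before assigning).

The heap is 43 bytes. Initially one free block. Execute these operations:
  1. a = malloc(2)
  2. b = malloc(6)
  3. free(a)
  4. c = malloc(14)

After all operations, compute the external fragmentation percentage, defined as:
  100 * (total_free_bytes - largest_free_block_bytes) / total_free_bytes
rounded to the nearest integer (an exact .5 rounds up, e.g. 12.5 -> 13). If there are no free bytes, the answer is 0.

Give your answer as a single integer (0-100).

Answer: 9

Derivation:
Op 1: a = malloc(2) -> a = 0; heap: [0-1 ALLOC][2-42 FREE]
Op 2: b = malloc(6) -> b = 2; heap: [0-1 ALLOC][2-7 ALLOC][8-42 FREE]
Op 3: free(a) -> (freed a); heap: [0-1 FREE][2-7 ALLOC][8-42 FREE]
Op 4: c = malloc(14) -> c = 8; heap: [0-1 FREE][2-7 ALLOC][8-21 ALLOC][22-42 FREE]
Free blocks: [2 21] total_free=23 largest=21 -> 100*(23-21)/23 = 200/23 ≈ 8.696 -> rounds to 9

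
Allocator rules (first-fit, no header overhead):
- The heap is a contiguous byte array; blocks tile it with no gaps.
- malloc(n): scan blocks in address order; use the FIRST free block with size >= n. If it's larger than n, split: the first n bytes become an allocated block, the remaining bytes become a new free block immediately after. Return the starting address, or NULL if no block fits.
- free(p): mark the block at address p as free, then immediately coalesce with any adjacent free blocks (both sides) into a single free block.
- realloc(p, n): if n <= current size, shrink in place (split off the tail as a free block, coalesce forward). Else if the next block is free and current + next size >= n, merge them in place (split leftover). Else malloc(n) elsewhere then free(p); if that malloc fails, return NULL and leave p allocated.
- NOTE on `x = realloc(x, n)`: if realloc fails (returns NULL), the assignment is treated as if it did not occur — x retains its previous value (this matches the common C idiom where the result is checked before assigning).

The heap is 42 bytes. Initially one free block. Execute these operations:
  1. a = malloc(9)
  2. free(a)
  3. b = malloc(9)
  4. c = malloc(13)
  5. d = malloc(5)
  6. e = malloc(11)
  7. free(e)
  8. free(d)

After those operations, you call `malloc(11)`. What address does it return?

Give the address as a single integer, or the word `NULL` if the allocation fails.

Answer: 22

Derivation:
Op 1: a = malloc(9) -> a = 0; heap: [0-8 ALLOC][9-41 FREE]
Op 2: free(a) -> (freed a); heap: [0-41 FREE]
Op 3: b = malloc(9) -> b = 0; heap: [0-8 ALLOC][9-41 FREE]
Op 4: c = malloc(13) -> c = 9; heap: [0-8 ALLOC][9-21 ALLOC][22-41 FREE]
Op 5: d = malloc(5) -> d = 22; heap: [0-8 ALLOC][9-21 ALLOC][22-26 ALLOC][27-41 FREE]
Op 6: e = malloc(11) -> e = 27; heap: [0-8 ALLOC][9-21 ALLOC][22-26 ALLOC][27-37 ALLOC][38-41 FREE]
Op 7: free(e) -> (freed e); heap: [0-8 ALLOC][9-21 ALLOC][22-26 ALLOC][27-41 FREE]
Op 8: free(d) -> (freed d); heap: [0-8 ALLOC][9-21 ALLOC][22-41 FREE]
malloc(11): first-fit scan over [0-8 ALLOC][9-21 ALLOC][22-41 FREE] -> 22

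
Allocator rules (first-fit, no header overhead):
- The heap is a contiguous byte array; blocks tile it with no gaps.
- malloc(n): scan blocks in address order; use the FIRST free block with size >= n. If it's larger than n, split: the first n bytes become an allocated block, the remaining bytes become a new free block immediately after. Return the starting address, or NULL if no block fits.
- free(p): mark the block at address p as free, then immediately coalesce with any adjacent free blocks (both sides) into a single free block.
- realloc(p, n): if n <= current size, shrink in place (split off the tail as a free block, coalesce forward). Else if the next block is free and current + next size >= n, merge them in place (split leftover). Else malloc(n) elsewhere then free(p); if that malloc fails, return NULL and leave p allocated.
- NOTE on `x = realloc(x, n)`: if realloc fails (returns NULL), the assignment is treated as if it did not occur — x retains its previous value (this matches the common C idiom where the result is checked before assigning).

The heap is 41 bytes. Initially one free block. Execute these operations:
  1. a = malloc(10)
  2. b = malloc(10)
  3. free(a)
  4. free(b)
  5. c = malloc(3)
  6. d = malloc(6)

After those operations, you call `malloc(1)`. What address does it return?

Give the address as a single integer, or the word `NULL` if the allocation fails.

Answer: 9

Derivation:
Op 1: a = malloc(10) -> a = 0; heap: [0-9 ALLOC][10-40 FREE]
Op 2: b = malloc(10) -> b = 10; heap: [0-9 ALLOC][10-19 ALLOC][20-40 FREE]
Op 3: free(a) -> (freed a); heap: [0-9 FREE][10-19 ALLOC][20-40 FREE]
Op 4: free(b) -> (freed b); heap: [0-40 FREE]
Op 5: c = malloc(3) -> c = 0; heap: [0-2 ALLOC][3-40 FREE]
Op 6: d = malloc(6) -> d = 3; heap: [0-2 ALLOC][3-8 ALLOC][9-40 FREE]
malloc(1): first-fit scan over [0-2 ALLOC][3-8 ALLOC][9-40 FREE] -> 9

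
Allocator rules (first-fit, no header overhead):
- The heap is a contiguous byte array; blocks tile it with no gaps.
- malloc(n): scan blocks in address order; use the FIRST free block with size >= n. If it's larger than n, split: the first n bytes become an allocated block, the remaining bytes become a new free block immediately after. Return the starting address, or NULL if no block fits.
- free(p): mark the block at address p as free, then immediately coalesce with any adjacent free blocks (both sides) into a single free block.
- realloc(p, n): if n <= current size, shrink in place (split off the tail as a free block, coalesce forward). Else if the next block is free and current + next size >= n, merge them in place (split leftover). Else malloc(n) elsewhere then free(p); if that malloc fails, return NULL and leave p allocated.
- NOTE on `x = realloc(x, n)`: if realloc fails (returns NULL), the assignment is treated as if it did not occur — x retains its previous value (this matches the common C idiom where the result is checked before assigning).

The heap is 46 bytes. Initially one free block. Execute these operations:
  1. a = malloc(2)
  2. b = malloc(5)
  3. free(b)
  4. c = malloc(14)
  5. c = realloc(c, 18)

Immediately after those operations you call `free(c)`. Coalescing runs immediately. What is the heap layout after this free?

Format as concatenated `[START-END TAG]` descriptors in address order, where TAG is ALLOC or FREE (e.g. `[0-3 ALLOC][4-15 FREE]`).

Op 1: a = malloc(2) -> a = 0; heap: [0-1 ALLOC][2-45 FREE]
Op 2: b = malloc(5) -> b = 2; heap: [0-1 ALLOC][2-6 ALLOC][7-45 FREE]
Op 3: free(b) -> (freed b); heap: [0-1 ALLOC][2-45 FREE]
Op 4: c = malloc(14) -> c = 2; heap: [0-1 ALLOC][2-15 ALLOC][16-45 FREE]
Op 5: c = realloc(c, 18) -> c = 2; heap: [0-1 ALLOC][2-19 ALLOC][20-45 FREE]
free(c): c = 2 -> block [2-19 ALLOC]; mark free, coalesce with adjacent free neighbors -> [0-1 ALLOC][2-45 FREE]

Answer: [0-1 ALLOC][2-45 FREE]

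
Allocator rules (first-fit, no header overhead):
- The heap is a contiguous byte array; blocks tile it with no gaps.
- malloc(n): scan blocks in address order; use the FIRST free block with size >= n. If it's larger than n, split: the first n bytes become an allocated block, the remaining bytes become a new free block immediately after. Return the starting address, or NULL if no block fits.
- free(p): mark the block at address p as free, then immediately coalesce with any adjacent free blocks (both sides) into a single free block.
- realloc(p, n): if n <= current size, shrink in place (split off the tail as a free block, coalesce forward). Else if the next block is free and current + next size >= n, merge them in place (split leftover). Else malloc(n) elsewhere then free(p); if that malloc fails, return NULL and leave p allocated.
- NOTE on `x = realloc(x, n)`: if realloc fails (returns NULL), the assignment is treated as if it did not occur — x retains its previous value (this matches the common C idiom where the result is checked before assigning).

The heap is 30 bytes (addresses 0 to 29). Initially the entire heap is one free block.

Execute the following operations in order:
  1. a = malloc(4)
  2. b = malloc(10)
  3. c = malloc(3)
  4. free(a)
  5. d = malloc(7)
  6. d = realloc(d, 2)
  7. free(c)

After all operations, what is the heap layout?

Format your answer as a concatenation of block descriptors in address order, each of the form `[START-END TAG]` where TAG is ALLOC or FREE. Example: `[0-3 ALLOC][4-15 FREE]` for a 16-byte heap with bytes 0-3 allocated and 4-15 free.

Answer: [0-3 FREE][4-13 ALLOC][14-16 FREE][17-18 ALLOC][19-29 FREE]

Derivation:
Op 1: a = malloc(4) -> a = 0; heap: [0-3 ALLOC][4-29 FREE]
Op 2: b = malloc(10) -> b = 4; heap: [0-3 ALLOC][4-13 ALLOC][14-29 FREE]
Op 3: c = malloc(3) -> c = 14; heap: [0-3 ALLOC][4-13 ALLOC][14-16 ALLOC][17-29 FREE]
Op 4: free(a) -> (freed a); heap: [0-3 FREE][4-13 ALLOC][14-16 ALLOC][17-29 FREE]
Op 5: d = malloc(7) -> d = 17; heap: [0-3 FREE][4-13 ALLOC][14-16 ALLOC][17-23 ALLOC][24-29 FREE]
Op 6: d = realloc(d, 2) -> d = 17; heap: [0-3 FREE][4-13 ALLOC][14-16 ALLOC][17-18 ALLOC][19-29 FREE]
Op 7: free(c) -> (freed c); heap: [0-3 FREE][4-13 ALLOC][14-16 FREE][17-18 ALLOC][19-29 FREE]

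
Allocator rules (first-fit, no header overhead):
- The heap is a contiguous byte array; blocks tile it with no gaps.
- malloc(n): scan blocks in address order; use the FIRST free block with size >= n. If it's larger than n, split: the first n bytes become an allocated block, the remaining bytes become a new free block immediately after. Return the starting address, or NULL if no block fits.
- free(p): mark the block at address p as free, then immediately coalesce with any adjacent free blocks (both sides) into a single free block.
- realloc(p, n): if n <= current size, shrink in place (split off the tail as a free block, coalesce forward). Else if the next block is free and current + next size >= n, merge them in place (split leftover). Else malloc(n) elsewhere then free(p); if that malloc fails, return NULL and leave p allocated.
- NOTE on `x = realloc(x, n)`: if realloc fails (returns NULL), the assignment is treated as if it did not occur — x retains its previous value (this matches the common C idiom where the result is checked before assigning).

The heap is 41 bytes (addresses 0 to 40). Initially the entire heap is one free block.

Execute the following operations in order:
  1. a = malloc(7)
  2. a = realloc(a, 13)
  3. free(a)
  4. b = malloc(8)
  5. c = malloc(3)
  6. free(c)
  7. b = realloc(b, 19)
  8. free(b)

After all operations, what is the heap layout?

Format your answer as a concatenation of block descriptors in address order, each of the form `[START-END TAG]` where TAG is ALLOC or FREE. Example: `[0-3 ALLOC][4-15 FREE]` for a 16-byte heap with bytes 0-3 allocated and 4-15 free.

Op 1: a = malloc(7) -> a = 0; heap: [0-6 ALLOC][7-40 FREE]
Op 2: a = realloc(a, 13) -> a = 0; heap: [0-12 ALLOC][13-40 FREE]
Op 3: free(a) -> (freed a); heap: [0-40 FREE]
Op 4: b = malloc(8) -> b = 0; heap: [0-7 ALLOC][8-40 FREE]
Op 5: c = malloc(3) -> c = 8; heap: [0-7 ALLOC][8-10 ALLOC][11-40 FREE]
Op 6: free(c) -> (freed c); heap: [0-7 ALLOC][8-40 FREE]
Op 7: b = realloc(b, 19) -> b = 0; heap: [0-18 ALLOC][19-40 FREE]
Op 8: free(b) -> (freed b); heap: [0-40 FREE]

Answer: [0-40 FREE]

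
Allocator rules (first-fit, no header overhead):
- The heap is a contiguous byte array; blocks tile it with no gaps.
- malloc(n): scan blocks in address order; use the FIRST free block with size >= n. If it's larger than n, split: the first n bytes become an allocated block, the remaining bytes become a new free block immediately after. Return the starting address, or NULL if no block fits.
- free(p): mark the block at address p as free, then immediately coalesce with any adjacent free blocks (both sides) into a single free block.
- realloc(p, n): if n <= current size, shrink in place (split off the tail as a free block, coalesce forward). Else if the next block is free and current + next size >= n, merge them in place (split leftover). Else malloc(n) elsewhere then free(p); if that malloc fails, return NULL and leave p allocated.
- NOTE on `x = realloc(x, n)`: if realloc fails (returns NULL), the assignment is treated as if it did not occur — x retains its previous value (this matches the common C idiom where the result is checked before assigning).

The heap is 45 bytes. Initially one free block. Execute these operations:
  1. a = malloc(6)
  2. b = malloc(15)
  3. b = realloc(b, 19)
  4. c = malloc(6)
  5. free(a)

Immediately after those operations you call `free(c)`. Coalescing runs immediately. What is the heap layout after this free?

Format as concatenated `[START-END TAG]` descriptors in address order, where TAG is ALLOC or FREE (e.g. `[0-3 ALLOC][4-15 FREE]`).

Answer: [0-5 FREE][6-24 ALLOC][25-44 FREE]

Derivation:
Op 1: a = malloc(6) -> a = 0; heap: [0-5 ALLOC][6-44 FREE]
Op 2: b = malloc(15) -> b = 6; heap: [0-5 ALLOC][6-20 ALLOC][21-44 FREE]
Op 3: b = realloc(b, 19) -> b = 6; heap: [0-5 ALLOC][6-24 ALLOC][25-44 FREE]
Op 4: c = malloc(6) -> c = 25; heap: [0-5 ALLOC][6-24 ALLOC][25-30 ALLOC][31-44 FREE]
Op 5: free(a) -> (freed a); heap: [0-5 FREE][6-24 ALLOC][25-30 ALLOC][31-44 FREE]
free(c): c = 25 -> block [25-30 ALLOC]; mark free, coalesce with adjacent free neighbors -> [0-5 FREE][6-24 ALLOC][25-44 FREE]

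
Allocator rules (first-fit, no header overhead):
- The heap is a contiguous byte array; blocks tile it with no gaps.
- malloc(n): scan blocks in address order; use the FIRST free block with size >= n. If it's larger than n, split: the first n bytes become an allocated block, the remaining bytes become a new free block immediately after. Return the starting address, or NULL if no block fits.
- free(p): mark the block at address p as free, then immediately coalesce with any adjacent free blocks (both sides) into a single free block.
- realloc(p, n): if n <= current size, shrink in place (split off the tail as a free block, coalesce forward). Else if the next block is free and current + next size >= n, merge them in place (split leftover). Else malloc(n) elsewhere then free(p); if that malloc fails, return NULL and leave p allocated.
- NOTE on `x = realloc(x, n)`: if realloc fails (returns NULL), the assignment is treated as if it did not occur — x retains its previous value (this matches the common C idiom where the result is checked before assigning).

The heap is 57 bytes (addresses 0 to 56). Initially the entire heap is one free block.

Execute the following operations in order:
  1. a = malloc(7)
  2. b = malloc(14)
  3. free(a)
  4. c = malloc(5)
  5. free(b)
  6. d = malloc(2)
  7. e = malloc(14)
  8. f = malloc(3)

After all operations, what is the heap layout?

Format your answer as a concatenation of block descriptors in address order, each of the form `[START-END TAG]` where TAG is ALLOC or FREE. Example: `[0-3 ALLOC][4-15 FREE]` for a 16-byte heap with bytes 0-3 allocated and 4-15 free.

Answer: [0-4 ALLOC][5-6 ALLOC][7-20 ALLOC][21-23 ALLOC][24-56 FREE]

Derivation:
Op 1: a = malloc(7) -> a = 0; heap: [0-6 ALLOC][7-56 FREE]
Op 2: b = malloc(14) -> b = 7; heap: [0-6 ALLOC][7-20 ALLOC][21-56 FREE]
Op 3: free(a) -> (freed a); heap: [0-6 FREE][7-20 ALLOC][21-56 FREE]
Op 4: c = malloc(5) -> c = 0; heap: [0-4 ALLOC][5-6 FREE][7-20 ALLOC][21-56 FREE]
Op 5: free(b) -> (freed b); heap: [0-4 ALLOC][5-56 FREE]
Op 6: d = malloc(2) -> d = 5; heap: [0-4 ALLOC][5-6 ALLOC][7-56 FREE]
Op 7: e = malloc(14) -> e = 7; heap: [0-4 ALLOC][5-6 ALLOC][7-20 ALLOC][21-56 FREE]
Op 8: f = malloc(3) -> f = 21; heap: [0-4 ALLOC][5-6 ALLOC][7-20 ALLOC][21-23 ALLOC][24-56 FREE]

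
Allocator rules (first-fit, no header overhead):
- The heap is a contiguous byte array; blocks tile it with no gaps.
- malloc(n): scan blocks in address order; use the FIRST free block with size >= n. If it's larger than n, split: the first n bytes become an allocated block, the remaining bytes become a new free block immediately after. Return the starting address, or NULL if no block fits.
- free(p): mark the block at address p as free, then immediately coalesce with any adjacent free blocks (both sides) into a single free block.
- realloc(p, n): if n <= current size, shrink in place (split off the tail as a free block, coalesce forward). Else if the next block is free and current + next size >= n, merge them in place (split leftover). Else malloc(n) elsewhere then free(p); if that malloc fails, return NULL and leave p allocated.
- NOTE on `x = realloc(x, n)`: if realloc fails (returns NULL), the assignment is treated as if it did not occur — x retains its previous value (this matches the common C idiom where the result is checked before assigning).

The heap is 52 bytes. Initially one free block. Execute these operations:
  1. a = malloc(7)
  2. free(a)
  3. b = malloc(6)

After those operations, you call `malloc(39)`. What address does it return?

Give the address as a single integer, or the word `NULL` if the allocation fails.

Op 1: a = malloc(7) -> a = 0; heap: [0-6 ALLOC][7-51 FREE]
Op 2: free(a) -> (freed a); heap: [0-51 FREE]
Op 3: b = malloc(6) -> b = 0; heap: [0-5 ALLOC][6-51 FREE]
malloc(39): first-fit scan over [0-5 ALLOC][6-51 FREE] -> 6

Answer: 6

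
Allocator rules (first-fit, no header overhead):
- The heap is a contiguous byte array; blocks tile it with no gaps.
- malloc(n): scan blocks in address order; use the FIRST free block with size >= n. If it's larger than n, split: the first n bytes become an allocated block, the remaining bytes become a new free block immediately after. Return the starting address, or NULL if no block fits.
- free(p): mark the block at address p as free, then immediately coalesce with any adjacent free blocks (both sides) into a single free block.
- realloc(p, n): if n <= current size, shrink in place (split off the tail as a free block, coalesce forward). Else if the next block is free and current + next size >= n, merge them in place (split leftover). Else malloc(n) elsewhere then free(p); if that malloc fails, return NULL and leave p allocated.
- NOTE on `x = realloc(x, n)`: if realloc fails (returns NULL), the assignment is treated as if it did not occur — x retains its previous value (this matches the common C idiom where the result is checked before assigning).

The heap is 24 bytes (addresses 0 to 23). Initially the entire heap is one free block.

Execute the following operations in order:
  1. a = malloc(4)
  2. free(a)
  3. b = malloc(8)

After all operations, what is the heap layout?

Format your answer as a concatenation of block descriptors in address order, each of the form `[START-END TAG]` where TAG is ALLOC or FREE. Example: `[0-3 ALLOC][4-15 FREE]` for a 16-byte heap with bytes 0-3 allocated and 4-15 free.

Op 1: a = malloc(4) -> a = 0; heap: [0-3 ALLOC][4-23 FREE]
Op 2: free(a) -> (freed a); heap: [0-23 FREE]
Op 3: b = malloc(8) -> b = 0; heap: [0-7 ALLOC][8-23 FREE]

Answer: [0-7 ALLOC][8-23 FREE]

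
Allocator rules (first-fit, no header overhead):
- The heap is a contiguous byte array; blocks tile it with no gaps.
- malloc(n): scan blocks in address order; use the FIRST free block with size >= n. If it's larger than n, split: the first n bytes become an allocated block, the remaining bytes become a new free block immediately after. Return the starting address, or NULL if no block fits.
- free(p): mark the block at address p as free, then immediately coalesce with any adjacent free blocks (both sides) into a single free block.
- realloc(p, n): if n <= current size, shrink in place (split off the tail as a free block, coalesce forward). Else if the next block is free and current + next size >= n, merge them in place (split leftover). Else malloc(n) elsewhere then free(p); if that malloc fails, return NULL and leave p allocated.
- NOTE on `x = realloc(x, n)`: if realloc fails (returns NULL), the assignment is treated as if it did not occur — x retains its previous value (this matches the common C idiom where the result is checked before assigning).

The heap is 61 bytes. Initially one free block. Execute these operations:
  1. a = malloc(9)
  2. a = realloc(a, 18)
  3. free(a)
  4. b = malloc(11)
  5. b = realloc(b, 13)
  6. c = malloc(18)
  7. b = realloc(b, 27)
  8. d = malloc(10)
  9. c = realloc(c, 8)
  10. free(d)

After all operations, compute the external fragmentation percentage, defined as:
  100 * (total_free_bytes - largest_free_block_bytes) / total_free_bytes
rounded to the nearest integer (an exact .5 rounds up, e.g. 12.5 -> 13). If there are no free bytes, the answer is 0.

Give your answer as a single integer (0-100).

Op 1: a = malloc(9) -> a = 0; heap: [0-8 ALLOC][9-60 FREE]
Op 2: a = realloc(a, 18) -> a = 0; heap: [0-17 ALLOC][18-60 FREE]
Op 3: free(a) -> (freed a); heap: [0-60 FREE]
Op 4: b = malloc(11) -> b = 0; heap: [0-10 ALLOC][11-60 FREE]
Op 5: b = realloc(b, 13) -> b = 0; heap: [0-12 ALLOC][13-60 FREE]
Op 6: c = malloc(18) -> c = 13; heap: [0-12 ALLOC][13-30 ALLOC][31-60 FREE]
Op 7: b = realloc(b, 27) -> b = 31; heap: [0-12 FREE][13-30 ALLOC][31-57 ALLOC][58-60 FREE]
Op 8: d = malloc(10) -> d = 0; heap: [0-9 ALLOC][10-12 FREE][13-30 ALLOC][31-57 ALLOC][58-60 FREE]
Op 9: c = realloc(c, 8) -> c = 13; heap: [0-9 ALLOC][10-12 FREE][13-20 ALLOC][21-30 FREE][31-57 ALLOC][58-60 FREE]
Op 10: free(d) -> (freed d); heap: [0-12 FREE][13-20 ALLOC][21-30 FREE][31-57 ALLOC][58-60 FREE]
Free blocks: [13 10 3] total_free=26 largest=13 -> 100*(26-13)/26 = 1300/26 = 50

Answer: 50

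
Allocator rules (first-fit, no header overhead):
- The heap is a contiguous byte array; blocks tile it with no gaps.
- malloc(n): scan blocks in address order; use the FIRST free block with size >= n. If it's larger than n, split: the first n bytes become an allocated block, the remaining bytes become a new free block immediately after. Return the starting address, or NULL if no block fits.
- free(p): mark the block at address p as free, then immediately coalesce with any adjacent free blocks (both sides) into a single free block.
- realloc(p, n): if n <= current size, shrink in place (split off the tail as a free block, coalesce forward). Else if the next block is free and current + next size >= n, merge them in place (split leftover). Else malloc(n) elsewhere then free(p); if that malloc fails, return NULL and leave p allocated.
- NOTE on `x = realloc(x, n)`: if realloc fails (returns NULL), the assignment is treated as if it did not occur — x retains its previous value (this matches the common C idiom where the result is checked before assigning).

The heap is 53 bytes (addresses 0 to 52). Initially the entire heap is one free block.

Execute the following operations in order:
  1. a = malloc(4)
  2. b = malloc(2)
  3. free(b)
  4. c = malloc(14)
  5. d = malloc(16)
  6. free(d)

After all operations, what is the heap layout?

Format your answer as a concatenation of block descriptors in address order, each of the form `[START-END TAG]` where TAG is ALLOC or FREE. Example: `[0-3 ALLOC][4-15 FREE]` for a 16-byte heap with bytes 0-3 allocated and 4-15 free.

Op 1: a = malloc(4) -> a = 0; heap: [0-3 ALLOC][4-52 FREE]
Op 2: b = malloc(2) -> b = 4; heap: [0-3 ALLOC][4-5 ALLOC][6-52 FREE]
Op 3: free(b) -> (freed b); heap: [0-3 ALLOC][4-52 FREE]
Op 4: c = malloc(14) -> c = 4; heap: [0-3 ALLOC][4-17 ALLOC][18-52 FREE]
Op 5: d = malloc(16) -> d = 18; heap: [0-3 ALLOC][4-17 ALLOC][18-33 ALLOC][34-52 FREE]
Op 6: free(d) -> (freed d); heap: [0-3 ALLOC][4-17 ALLOC][18-52 FREE]

Answer: [0-3 ALLOC][4-17 ALLOC][18-52 FREE]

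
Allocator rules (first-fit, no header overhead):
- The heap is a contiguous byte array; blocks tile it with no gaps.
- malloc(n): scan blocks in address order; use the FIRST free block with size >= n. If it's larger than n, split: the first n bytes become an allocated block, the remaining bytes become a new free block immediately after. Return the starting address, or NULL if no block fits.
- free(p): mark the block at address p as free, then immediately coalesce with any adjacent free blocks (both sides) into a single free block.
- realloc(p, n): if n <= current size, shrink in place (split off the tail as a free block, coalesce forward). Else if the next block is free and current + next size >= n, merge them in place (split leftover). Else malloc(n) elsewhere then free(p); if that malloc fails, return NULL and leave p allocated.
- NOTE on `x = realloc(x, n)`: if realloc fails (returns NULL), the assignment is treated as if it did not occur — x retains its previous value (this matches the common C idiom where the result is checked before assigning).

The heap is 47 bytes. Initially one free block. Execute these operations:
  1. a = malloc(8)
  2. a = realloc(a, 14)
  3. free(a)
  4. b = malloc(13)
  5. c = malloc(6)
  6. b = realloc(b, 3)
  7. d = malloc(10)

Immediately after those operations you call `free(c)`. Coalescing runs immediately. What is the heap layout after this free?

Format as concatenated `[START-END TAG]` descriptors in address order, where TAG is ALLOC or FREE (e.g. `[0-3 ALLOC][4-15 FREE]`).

Answer: [0-2 ALLOC][3-12 ALLOC][13-46 FREE]

Derivation:
Op 1: a = malloc(8) -> a = 0; heap: [0-7 ALLOC][8-46 FREE]
Op 2: a = realloc(a, 14) -> a = 0; heap: [0-13 ALLOC][14-46 FREE]
Op 3: free(a) -> (freed a); heap: [0-46 FREE]
Op 4: b = malloc(13) -> b = 0; heap: [0-12 ALLOC][13-46 FREE]
Op 5: c = malloc(6) -> c = 13; heap: [0-12 ALLOC][13-18 ALLOC][19-46 FREE]
Op 6: b = realloc(b, 3) -> b = 0; heap: [0-2 ALLOC][3-12 FREE][13-18 ALLOC][19-46 FREE]
Op 7: d = malloc(10) -> d = 3; heap: [0-2 ALLOC][3-12 ALLOC][13-18 ALLOC][19-46 FREE]
free(c): c = 13 -> block [13-18 ALLOC]; mark free, coalesce with adjacent free neighbors -> [0-2 ALLOC][3-12 ALLOC][13-46 FREE]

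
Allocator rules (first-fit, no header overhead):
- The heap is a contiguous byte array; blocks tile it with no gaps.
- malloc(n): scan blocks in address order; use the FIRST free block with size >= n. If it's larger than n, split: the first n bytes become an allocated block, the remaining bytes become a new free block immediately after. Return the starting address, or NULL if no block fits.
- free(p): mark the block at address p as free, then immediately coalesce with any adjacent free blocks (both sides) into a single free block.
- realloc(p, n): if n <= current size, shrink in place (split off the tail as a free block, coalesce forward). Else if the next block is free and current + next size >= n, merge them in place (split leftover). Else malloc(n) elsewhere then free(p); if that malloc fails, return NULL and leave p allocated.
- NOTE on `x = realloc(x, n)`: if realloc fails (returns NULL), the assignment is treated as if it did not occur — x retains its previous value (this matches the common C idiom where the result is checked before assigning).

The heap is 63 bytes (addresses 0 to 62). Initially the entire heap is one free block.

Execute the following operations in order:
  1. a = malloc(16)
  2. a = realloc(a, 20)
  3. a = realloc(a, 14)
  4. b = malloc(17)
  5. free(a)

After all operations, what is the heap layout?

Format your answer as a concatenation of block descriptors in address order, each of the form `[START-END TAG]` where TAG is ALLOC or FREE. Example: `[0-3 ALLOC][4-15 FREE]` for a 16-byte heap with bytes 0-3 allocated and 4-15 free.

Op 1: a = malloc(16) -> a = 0; heap: [0-15 ALLOC][16-62 FREE]
Op 2: a = realloc(a, 20) -> a = 0; heap: [0-19 ALLOC][20-62 FREE]
Op 3: a = realloc(a, 14) -> a = 0; heap: [0-13 ALLOC][14-62 FREE]
Op 4: b = malloc(17) -> b = 14; heap: [0-13 ALLOC][14-30 ALLOC][31-62 FREE]
Op 5: free(a) -> (freed a); heap: [0-13 FREE][14-30 ALLOC][31-62 FREE]

Answer: [0-13 FREE][14-30 ALLOC][31-62 FREE]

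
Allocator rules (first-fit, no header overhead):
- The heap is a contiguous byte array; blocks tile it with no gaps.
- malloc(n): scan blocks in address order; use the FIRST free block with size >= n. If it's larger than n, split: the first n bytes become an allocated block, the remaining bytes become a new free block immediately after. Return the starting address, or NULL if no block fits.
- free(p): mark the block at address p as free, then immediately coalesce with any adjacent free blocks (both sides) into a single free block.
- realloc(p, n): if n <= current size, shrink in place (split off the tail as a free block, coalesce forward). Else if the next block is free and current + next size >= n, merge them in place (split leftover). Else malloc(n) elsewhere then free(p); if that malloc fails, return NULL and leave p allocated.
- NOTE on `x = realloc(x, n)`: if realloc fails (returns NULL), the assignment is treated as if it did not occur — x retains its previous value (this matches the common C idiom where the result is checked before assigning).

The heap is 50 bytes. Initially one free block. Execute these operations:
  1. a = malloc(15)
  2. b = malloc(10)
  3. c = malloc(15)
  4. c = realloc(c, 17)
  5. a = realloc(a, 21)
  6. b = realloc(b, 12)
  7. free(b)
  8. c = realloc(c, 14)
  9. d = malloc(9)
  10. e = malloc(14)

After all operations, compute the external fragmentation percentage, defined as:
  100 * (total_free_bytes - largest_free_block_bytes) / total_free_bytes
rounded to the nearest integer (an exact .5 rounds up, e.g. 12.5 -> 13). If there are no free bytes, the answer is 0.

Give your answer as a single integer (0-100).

Op 1: a = malloc(15) -> a = 0; heap: [0-14 ALLOC][15-49 FREE]
Op 2: b = malloc(10) -> b = 15; heap: [0-14 ALLOC][15-24 ALLOC][25-49 FREE]
Op 3: c = malloc(15) -> c = 25; heap: [0-14 ALLOC][15-24 ALLOC][25-39 ALLOC][40-49 FREE]
Op 4: c = realloc(c, 17) -> c = 25; heap: [0-14 ALLOC][15-24 ALLOC][25-41 ALLOC][42-49 FREE]
Op 5: a = realloc(a, 21) -> NULL (a unchanged); heap: [0-14 ALLOC][15-24 ALLOC][25-41 ALLOC][42-49 FREE]
Op 6: b = realloc(b, 12) -> NULL (b unchanged); heap: [0-14 ALLOC][15-24 ALLOC][25-41 ALLOC][42-49 FREE]
Op 7: free(b) -> (freed b); heap: [0-14 ALLOC][15-24 FREE][25-41 ALLOC][42-49 FREE]
Op 8: c = realloc(c, 14) -> c = 25; heap: [0-14 ALLOC][15-24 FREE][25-38 ALLOC][39-49 FREE]
Op 9: d = malloc(9) -> d = 15; heap: [0-14 ALLOC][15-23 ALLOC][24-24 FREE][25-38 ALLOC][39-49 FREE]
Op 10: e = malloc(14) -> e = NULL; heap: [0-14 ALLOC][15-23 ALLOC][24-24 FREE][25-38 ALLOC][39-49 FREE]
Free blocks: [1 11] total_free=12 largest=11 -> 100*(12-11)/12 = 100/12 ≈ 8.333 -> rounds to 8

Answer: 8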